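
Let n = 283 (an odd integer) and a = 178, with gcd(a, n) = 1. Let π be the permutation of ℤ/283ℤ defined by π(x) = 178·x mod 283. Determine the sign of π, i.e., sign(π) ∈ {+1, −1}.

-1

Start at x=59: 59 → 31 → 141 → 194 → 6 → 219 → 211 → … (one orbit).
Decompose π into cycles: lengths [282, 1] (2 cycles, including the fixed point 0).
Σ(ℓ_i−1) = 283−2 = 281; sign = (−1)^281 = -1.
The Jacobi symbol (178|283) = -1 (Zolotarev) agrees.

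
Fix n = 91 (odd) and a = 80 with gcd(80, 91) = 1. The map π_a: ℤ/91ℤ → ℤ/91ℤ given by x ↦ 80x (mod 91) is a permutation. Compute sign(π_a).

Orbit of 30 under x↦80x: [30, 34, 81, 19, 64, 24, 9]… (length divides ord_91(80)).
Cycle lengths of π_80 on ℤ/91ℤ: [12, 12, 12, 12, 12, 12, 12, 6, 1]; 9 cycles in total.
Σ(ℓ_i−1) = 91−9 = 82; sign = (−1)^82 = +1.
Check: (80/91) = +1 by Zolotarev.

+1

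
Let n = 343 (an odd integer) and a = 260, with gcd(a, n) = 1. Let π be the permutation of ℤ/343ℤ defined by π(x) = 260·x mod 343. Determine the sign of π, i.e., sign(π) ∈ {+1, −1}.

Trace 71: π^k(71) = [71, 281, 1, 260, 29, 337, 155] for k=0..6.
The orbit structure of x ↦ 260x mod 343: 19 orbits of sizes [49, 49, 49, 49, 49, 49, 7, 7, 7, 7, 7, 7, 1, 1, 1, 1, 1, 1, 1].
Σ(ℓ_i−1) = 343−19 = 324; sign = (−1)^324 = +1.

+1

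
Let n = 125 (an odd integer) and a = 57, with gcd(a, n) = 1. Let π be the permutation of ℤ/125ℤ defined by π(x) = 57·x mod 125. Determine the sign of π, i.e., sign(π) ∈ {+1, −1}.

-1

Orbit of 124 under x↦57x: [124, 68, 1, 57]… (length divides ord_125(57)).
Cycle lengths of π_57 on ℤ/125ℤ: [4, 4, 4, 4, 4, 4, 4, 4, 4, 4, 4, 4, 4, 4, 4, 4, 4, 4, 4, 4, 4, 4, 4, 4, 4, 4, 4, 4, 4, 4, 4, 1]; 32 cycles in total.
32 cycles on 125: each ℓ→(−1)^(ℓ−1), product (−1)^93 = -1.
The Jacobi symbol (57|125) = -1 (Zolotarev) agrees.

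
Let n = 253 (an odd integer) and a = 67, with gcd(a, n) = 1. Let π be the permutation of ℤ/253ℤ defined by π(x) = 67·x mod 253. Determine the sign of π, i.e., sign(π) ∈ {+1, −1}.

-1

Orbit of 188 under x↦67x: [188, 199, 177, 221, 133, 56, 210]… (length divides ord_253(67)).
Decompose π into cycles: lengths [22, 22, 22, 22, 22, 22, 22, 22, 22, 22, 22, 1, 1, 1, 1, 1, 1, 1, 1, 1, 1, 1] (22 cycles, including the fixed point 0).
Σ(ℓ_i−1) = 253−22 = 231; sign = (−1)^231 = -1.
(67|253)_J = -1 (Zolotarev's lemma cross-check).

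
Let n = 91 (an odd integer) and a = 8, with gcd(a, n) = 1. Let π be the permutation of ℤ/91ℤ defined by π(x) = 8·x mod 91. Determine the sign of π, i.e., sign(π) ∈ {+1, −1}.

-1

Trace 8: π^k(8) = [8, 64, 57, 1] for k=0..3.
Decompose π into cycles: lengths [4, 4, 4, 4, 4, 4, 4, 4, 4, 4, 4, 4, 4, 4, 4, 4, 4, 4, 4, 4, 4, 1, 1, 1, 1, 1, 1, 1] (28 cycles, including the fixed point 0).
n − c = 91 − 28 = 63; sign = (−1)^63 = -1.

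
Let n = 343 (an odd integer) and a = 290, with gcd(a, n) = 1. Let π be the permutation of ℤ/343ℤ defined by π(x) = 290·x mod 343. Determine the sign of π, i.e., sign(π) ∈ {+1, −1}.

-1

Orbit of 207 under x↦290x: [207, 5, 78, 325, 268, 202, 270]… (length divides ord_343(290)).
The orbit structure of x ↦ 290x mod 343: 4 orbits of sizes [294, 42, 6, 1].
Σ(ℓ_i−1) = 343−4 = 339; sign = (−1)^339 = -1.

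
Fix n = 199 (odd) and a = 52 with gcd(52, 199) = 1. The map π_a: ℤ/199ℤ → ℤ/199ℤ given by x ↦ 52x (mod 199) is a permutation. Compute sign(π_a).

+1

Trace 63: π^k(63) = [63, 92, 8, 18, 140, 116, 62] for k=0..6.
The orbit structure of x ↦ 52x mod 199: 7 orbits of sizes [33, 33, 33, 33, 33, 33, 1].
n − c = 199 − 7 = 192; sign = (−1)^192 = +1.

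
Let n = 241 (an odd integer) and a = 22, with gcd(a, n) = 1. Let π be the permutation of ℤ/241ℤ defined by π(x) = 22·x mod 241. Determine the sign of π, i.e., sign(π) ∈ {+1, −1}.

-1

Trace 230: π^k(230) = [230, 240, 219, 239, 197, 237, 153] for k=0..6.
Cycle type of π: 48×5 + 1; total 6 cycles.
n − c = 241 − 6 = 235; sign = (−1)^235 = -1.
The Jacobi symbol (22|241) = -1 (Zolotarev) agrees.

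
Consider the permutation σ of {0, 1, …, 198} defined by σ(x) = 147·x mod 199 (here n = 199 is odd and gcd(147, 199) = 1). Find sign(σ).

Trace 83: π^k(83) = [83, 62, 159, 90, 96, 182, 88] for k=0..6.
4 cycles of lengths [66, 66, 66, 1].
Σ(ℓ_i−1) = 199−4 = 195; sign = (−1)^195 = -1.
Zolotarev: (147|199) = -1, matching the cycle-count sign.

-1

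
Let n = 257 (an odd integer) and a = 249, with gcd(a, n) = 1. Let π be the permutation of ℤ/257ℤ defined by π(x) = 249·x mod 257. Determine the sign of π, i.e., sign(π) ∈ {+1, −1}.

Orbit of 8 under x↦249x: [8, 193, 255, 16, 129, 253, 32]… (length divides ord_257(249)).
Cycle type of π: 16×16 + 1; total 17 cycles.
257 − 17 = 240 transpositions; sign(π) = (−1)^240 = +1.

+1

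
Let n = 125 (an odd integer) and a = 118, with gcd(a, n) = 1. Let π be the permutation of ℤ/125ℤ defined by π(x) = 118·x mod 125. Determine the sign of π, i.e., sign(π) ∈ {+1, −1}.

-1

Start at x=74: 74 → 107 → 1 → 118 → 49 → 32 → 26 → … (one orbit).
Cycle type of π: 20×5 + 4×6 + 1; total 12 cycles.
Σ(ℓ_i−1) = 125−12 = 113; sign = (−1)^113 = -1.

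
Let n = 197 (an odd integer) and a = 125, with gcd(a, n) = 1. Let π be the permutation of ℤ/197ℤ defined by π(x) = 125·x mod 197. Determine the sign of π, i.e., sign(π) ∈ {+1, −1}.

Orbit of 55 under x↦125x: [55, 177, 61, 139, 39, 147, 54]… (length divides ord_197(125)).
2 cycles of lengths [196, 1].
197 − 2 = 195 transpositions; sign(π) = (−1)^195 = -1.
Via Zolotarev, sign(π_{125}) = (125|197) = -1.

-1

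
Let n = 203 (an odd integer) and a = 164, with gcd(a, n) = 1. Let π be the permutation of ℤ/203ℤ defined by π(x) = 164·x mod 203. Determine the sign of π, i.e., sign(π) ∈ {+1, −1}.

+1

Trace 3: π^k(3) = [3, 86, 97, 74, 159, 92, 66] for k=0..6.
The orbit structure of x ↦ 164x mod 203: 5 orbits of sizes [84, 84, 28, 6, 1].
sign(π) = (−1)^{n − #cycles} = (−1)^{203−5} = (−1)^198 = +1.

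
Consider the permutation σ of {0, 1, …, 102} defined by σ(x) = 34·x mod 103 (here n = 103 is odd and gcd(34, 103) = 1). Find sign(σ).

Start at x=8: 8 → 66 → 81 → 76 → 9 → 100 → 1 → … (one orbit).
Cycle lengths of π_34 on ℤ/103ℤ: [17, 17, 17, 17, 17, 17, 1]; 7 cycles in total.
7 cycles on 103: each ℓ→(−1)^(ℓ−1), product (−1)^96 = +1.

+1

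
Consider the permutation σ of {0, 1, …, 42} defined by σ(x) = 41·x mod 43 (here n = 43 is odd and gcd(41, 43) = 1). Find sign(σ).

+1

Start at x=1: 1 → 41 → 4 → 35 → 16 → 11 → 21 → 1 (one orbit).
Cycle type of π: 7×6 + 1; total 7 cycles.
n − c = 43 − 7 = 36; sign = (−1)^36 = +1.
(41|43)_J = +1 (Zolotarev's lemma cross-check).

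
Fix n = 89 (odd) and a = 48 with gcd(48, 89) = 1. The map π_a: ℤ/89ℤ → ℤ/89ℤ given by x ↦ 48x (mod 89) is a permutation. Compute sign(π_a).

Orbit of 37 under x↦48x: [37, 85, 75, 40, 51, 45, 24]… (length divides ord_89(48)).
Cycle lengths of π_48 on ℤ/89ℤ: [88, 1]; 2 cycles in total.
2 cycles on 89: each ℓ→(−1)^(ℓ−1), product (−1)^87 = -1.
(48|89)_J = -1 (Zolotarev's lemma cross-check).

-1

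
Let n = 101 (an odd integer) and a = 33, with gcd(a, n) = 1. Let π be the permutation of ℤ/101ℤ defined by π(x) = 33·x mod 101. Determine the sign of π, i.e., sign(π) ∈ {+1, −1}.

Start at x=88: 88 → 76 → 84 → 45 → 71 → 20 → 54 → … (one orbit).
3 cycles of lengths [50, 50, 1].
n − c = 101 − 3 = 98; sign = (−1)^98 = +1.

+1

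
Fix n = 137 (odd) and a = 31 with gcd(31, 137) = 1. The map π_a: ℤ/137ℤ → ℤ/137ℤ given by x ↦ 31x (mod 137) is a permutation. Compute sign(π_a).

Trace 54: π^k(54) = [54, 30, 108, 60, 79, 120, 21] for k=0..6.
Cycle type of π: 136 + 1; total 2 cycles.
sign(π) = (−1)^{n − #cycles} = (−1)^{137−2} = (−1)^135 = -1.
Check: (31/137) = -1 by Zolotarev.

-1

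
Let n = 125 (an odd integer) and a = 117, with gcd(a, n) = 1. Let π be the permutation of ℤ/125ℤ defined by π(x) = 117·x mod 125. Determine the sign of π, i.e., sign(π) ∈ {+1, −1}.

-1

Trace 63: π^k(63) = [63, 121, 32, 119, 48, 116, 72] for k=0..6.
Decompose π into cycles: lengths [100, 20, 4, 1] (4 cycles, including the fixed point 0).
4 cycles on 125: each ℓ→(−1)^(ℓ−1), product (−1)^121 = -1.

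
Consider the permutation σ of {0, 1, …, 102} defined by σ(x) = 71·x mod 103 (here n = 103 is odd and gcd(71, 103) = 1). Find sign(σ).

-1

Trace 69: π^k(69) = [69, 58, 101, 64, 12, 28, 31] for k=0..6.
2 cycles of lengths [102, 1].
With 2 cycles on 103 points, sign = (−1)^{103−2} = -1.
(71|103)_J = -1 (Zolotarev's lemma cross-check).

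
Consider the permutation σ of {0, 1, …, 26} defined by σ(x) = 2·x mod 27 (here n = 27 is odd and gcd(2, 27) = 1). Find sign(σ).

-1

Trace 5: π^k(5) = [5, 10, 20, 13, 26, 25, 23] for k=0..6.
Decompose π into cycles: lengths [18, 6, 2, 1] (4 cycles, including the fixed point 0).
27 − 4 = 23 transpositions; sign(π) = (−1)^23 = -1.
Check: (2/27) = -1 by Zolotarev.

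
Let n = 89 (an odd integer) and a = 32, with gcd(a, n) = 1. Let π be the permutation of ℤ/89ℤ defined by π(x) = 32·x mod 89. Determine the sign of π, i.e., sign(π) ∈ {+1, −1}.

Orbit of 32 under x↦32x: [32, 45, 16, 67, 8, 78, 4]… (length divides ord_89(32)).
Decompose π into cycles: lengths [11, 11, 11, 11, 11, 11, 11, 11, 1] (9 cycles, including the fixed point 0).
With 9 cycles on 89 points, sign = (−1)^{89−9} = +1.

+1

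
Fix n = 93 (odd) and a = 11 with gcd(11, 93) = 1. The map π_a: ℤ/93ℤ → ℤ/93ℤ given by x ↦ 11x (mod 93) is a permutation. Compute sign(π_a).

+1

Trace 64: π^k(64) = [64, 53, 25, 89, 49, 74, 70] for k=0..6.
5 cycles of lengths [30, 30, 30, 2, 1].
93 − 5 = 88 transpositions; sign(π) = (−1)^88 = +1.
Check: (11/93) = +1 by Zolotarev.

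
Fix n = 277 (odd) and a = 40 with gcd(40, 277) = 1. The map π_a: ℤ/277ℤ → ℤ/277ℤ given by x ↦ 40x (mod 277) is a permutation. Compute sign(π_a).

Start at x=214: 214 → 250 → 28 → 12 → 203 → 87 → 156 → … (one orbit).
Decompose π into cycles: lengths [138, 138, 1] (3 cycles, including the fixed point 0).
3 cycles on 277: each ℓ→(−1)^(ℓ−1), product (−1)^274 = +1.
Check: (40/277) = +1 by Zolotarev.

+1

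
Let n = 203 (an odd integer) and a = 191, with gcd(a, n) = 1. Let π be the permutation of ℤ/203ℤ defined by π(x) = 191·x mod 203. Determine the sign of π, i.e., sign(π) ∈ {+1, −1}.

Start at x=191: 191 → 144 → 99 → 30 → 46 → 57 → 128 → … (one orbit).
Decompose π into cycles: lengths [12, 12, 12, 12, 12, 12, 12, 12, 12, 12, 12, 12, 12, 12, 4, 4, 4, 4, 4, 4, 4, 3, 3, 1] (24 cycles, including the fixed point 0).
n − c = 203 − 24 = 179; sign = (−1)^179 = -1.

-1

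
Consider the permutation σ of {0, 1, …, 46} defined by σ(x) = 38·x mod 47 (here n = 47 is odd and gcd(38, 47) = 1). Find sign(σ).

-1

Orbit of 6 under x↦38x: [6, 40, 16, 44, 27, 39, 25]… (length divides ord_47(38)).
Cycle lengths of π_38 on ℤ/47ℤ: [46, 1]; 2 cycles in total.
sign(π) = (−1)^{n − #cycles} = (−1)^{47−2} = (−1)^45 = -1.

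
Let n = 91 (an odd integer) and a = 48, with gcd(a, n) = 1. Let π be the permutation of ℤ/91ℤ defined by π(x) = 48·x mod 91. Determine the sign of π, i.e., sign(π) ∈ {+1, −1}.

-1

Orbit of 48 under x↦48x: [48, 29, 27, 22, 55, 1]… (length divides ord_91(48)).
20 cycles of lengths [6, 6, 6, 6, 6, 6, 6, 6, 6, 6, 6, 6, 3, 3, 3, 3, 2, 2, 2, 1].
91 − 20 = 71 transpositions; sign(π) = (−1)^71 = -1.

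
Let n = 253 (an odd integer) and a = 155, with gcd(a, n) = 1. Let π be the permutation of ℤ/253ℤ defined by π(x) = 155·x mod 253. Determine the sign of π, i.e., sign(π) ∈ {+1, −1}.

-1

Start at x=133: 133 → 122 → 188 → 45 → 144 → 56 → 78 → … (one orbit).
22 cycles of lengths [22, 22, 22, 22, 22, 22, 22, 22, 22, 22, 22, 1, 1, 1, 1, 1, 1, 1, 1, 1, 1, 1].
Σ(ℓ_i−1) = 253−22 = 231; sign = (−1)^231 = -1.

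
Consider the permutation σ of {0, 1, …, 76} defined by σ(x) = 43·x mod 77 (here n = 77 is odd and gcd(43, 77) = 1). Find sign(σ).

-1

Start at x=1: 1 → 43 → 1 (one orbit).
Cycle type of π: 2×35 + 1×7; total 42 cycles.
n − c = 77 − 42 = 35; sign = (−1)^35 = -1.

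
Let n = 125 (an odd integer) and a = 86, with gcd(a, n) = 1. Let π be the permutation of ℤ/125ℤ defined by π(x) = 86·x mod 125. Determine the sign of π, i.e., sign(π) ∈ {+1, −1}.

+1

Start at x=26: 26 → 111 → 46 → 81 → 91 → 76 → 36 → … (one orbit).
π_86 has 13 disjoint cycles with lengths [25, 25, 25, 25, 5, 5, 5, 5, 1, 1, 1, 1, 1] on {0,…,124}.
sign(π) = (−1)^{n − #cycles} = (−1)^{125−13} = (−1)^112 = +1.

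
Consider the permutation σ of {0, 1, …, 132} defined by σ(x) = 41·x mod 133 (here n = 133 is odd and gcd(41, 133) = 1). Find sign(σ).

+1

Start at x=106: 106 → 90 → 99 → 69 → 36 → 13 → 1 → … (one orbit).
Decompose π into cycles: lengths [18, 18, 18, 18, 18, 18, 18, 2, 2, 2, 1] (11 cycles, including the fixed point 0).
Σ(ℓ_i−1) = 133−11 = 122; sign = (−1)^122 = +1.
Check: (41/133) = +1 by Zolotarev.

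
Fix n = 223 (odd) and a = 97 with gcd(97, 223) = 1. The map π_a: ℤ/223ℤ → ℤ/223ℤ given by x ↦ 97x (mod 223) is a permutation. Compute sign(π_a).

-1

Trace 16: π^k(16) = [16, 214, 19, 59, 148, 84, 120] for k=0..6.
2 cycles of lengths [222, 1].
With 2 cycles on 223 points, sign = (−1)^{223−2} = -1.
The Jacobi symbol (97|223) = -1 (Zolotarev) agrees.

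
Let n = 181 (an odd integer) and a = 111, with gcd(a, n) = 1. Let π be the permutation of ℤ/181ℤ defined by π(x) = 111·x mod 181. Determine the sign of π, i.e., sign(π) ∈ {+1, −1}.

+1

Trace 16: π^k(16) = [16, 147, 27, 101, 170, 46, 38] for k=0..6.
The orbit structure of x ↦ 111x mod 181: 3 orbits of sizes [90, 90, 1].
n − c = 181 − 3 = 178; sign = (−1)^178 = +1.
Zolotarev: (111|181) = +1, matching the cycle-count sign.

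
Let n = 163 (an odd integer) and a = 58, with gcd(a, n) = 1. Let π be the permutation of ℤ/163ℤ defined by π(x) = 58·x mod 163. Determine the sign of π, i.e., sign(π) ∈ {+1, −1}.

+1

Orbit of 104 under x↦58x: [104, 1, 58]… (length divides ord_163(58)).
Cycle type of π: 3×54 + 1; total 55 cycles.
Σ(ℓ_i−1) = 163−55 = 108; sign = (−1)^108 = +1.
Check: (58/163) = +1 by Zolotarev.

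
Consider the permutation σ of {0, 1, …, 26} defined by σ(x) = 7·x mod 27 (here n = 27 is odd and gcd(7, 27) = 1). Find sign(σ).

Start at x=19: 19 → 25 → 13 → 10 → 16 → 4 → 1 → … (one orbit).
Decompose π into cycles: lengths [9, 9, 3, 3, 1, 1, 1] (7 cycles, including the fixed point 0).
n − c = 27 − 7 = 20; sign = (−1)^20 = +1.
Via Zolotarev, sign(π_{7}) = (7|27) = +1.

+1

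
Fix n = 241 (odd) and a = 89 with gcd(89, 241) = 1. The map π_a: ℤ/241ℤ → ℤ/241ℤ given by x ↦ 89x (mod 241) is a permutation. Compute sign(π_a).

Trace 115: π^k(115) = [115, 113, 176, 240, 152, 32, 197] for k=0..6.
Cycle lengths of π_89 on ℤ/241ℤ: [48, 48, 48, 48, 48, 1]; 6 cycles in total.
6 cycles on 241: each ℓ→(−1)^(ℓ−1), product (−1)^235 = -1.
Check: (89/241) = -1 by Zolotarev.

-1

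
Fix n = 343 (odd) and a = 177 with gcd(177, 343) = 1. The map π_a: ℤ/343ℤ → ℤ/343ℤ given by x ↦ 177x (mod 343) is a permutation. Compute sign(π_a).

Trace 295: π^k(295) = [295, 79, 263, 246, 324, 67, 197] for k=0..6.
The orbit structure of x ↦ 177x mod 343: 31 orbits of sizes [21, 21, 21, 21, 21, 21, 21, 21, 21, 21, 21, 21, 21, 21, 3, 3, 3, 3, 3, 3, 3, 3, 3, 3, 3, 3, 3, 3, 3, 3, 1].
Σ(ℓ_i−1) = 343−31 = 312; sign = (−1)^312 = +1.

+1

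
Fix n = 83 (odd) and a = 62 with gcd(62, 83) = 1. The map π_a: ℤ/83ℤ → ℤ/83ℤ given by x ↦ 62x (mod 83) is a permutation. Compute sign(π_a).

-1

Trace 69: π^k(69) = [69, 45, 51, 8, 81, 42, 31] for k=0..6.
Cycle lengths of π_62 on ℤ/83ℤ: [82, 1]; 2 cycles in total.
Σ(ℓ_i−1) = 83−2 = 81; sign = (−1)^81 = -1.
Check: (62/83) = -1 by Zolotarev.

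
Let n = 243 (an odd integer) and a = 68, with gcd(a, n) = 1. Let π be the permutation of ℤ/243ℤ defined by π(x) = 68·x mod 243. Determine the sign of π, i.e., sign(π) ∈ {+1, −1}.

Start at x=145: 145 → 140 → 43 → 8 → 58 → 56 → 163 → … (one orbit).
6 cycles of lengths [162, 54, 18, 6, 2, 1].
n − c = 243 − 6 = 237; sign = (−1)^237 = -1.
The Jacobi symbol (68|243) = -1 (Zolotarev) agrees.

-1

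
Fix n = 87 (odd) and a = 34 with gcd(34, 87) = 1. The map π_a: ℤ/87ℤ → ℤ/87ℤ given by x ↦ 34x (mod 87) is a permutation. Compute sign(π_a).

+1

Orbit of 28 under x↦34x: [28, 82, 4, 49, 13, 7, 64]… (length divides ord_87(34)).
π_34 has 9 disjoint cycles with lengths [14, 14, 14, 14, 14, 14, 1, 1, 1] on {0,…,86}.
Σ(ℓ_i−1) = 87−9 = 78; sign = (−1)^78 = +1.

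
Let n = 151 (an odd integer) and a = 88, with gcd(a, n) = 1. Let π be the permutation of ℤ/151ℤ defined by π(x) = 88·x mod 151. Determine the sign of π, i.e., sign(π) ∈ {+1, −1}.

+1

Trace 125: π^k(125) = [125, 128, 90, 68, 95, 55, 8] for k=0..6.
π_88 has 3 disjoint cycles with lengths [75, 75, 1] on {0,…,150}.
n − c = 151 − 3 = 148; sign = (−1)^148 = +1.
The Jacobi symbol (88|151) = +1 (Zolotarev) agrees.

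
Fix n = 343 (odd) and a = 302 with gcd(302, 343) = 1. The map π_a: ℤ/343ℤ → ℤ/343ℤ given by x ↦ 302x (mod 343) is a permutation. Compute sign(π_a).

Orbit of 274 under x↦302x: [274, 85, 288, 197, 155, 162, 218]… (length divides ord_343(302)).
19 cycles of lengths [49, 49, 49, 49, 49, 49, 7, 7, 7, 7, 7, 7, 1, 1, 1, 1, 1, 1, 1].
343 − 19 = 324 transpositions; sign(π) = (−1)^324 = +1.

+1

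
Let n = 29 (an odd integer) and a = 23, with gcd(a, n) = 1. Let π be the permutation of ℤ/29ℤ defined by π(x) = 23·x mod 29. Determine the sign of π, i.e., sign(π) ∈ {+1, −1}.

+1

Orbit of 20 under x↦23x: [20, 25, 24, 1, 23, 7, 16]… (length divides ord_29(23)).
5 cycles of lengths [7, 7, 7, 7, 1].
5 cycles on 29: each ℓ→(−1)^(ℓ−1), product (−1)^24 = +1.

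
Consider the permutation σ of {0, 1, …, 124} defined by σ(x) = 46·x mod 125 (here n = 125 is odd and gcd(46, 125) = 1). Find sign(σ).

+1

Trace 91: π^k(91) = [91, 61, 56, 76, 121, 66, 36] for k=0..6.
The orbit structure of x ↦ 46x mod 125: 13 orbits of sizes [25, 25, 25, 25, 5, 5, 5, 5, 1, 1, 1, 1, 1].
Σ(ℓ_i−1) = 125−13 = 112; sign = (−1)^112 = +1.
Check: (46/125) = +1 by Zolotarev.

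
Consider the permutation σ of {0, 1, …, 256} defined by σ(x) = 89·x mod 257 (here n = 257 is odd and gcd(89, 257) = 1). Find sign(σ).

+1

Trace 98: π^k(98) = [98, 241, 118, 222, 226, 68, 141] for k=0..6.
Cycle lengths of π_89 on ℤ/257ℤ: [128, 128, 1]; 3 cycles in total.
n − c = 257 − 3 = 254; sign = (−1)^254 = +1.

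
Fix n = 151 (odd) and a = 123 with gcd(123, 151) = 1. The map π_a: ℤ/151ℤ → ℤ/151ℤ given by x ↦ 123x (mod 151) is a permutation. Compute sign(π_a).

Start at x=78: 78 → 81 → 148 → 84 → 64 → 20 → 44 → … (one orbit).
Decompose π into cycles: lengths [25, 25, 25, 25, 25, 25, 1] (7 cycles, including the fixed point 0).
Σ(ℓ_i−1) = 151−7 = 144; sign = (−1)^144 = +1.

+1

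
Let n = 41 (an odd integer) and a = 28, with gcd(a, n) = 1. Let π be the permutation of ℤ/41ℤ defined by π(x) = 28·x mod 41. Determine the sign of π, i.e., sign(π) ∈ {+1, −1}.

Orbit of 28 under x↦28x: [28, 5, 17, 25, 3, 2, 15]… (length divides ord_41(28)).
The orbit structure of x ↦ 28x mod 41: 2 orbits of sizes [40, 1].
n − c = 41 − 2 = 39; sign = (−1)^39 = -1.

-1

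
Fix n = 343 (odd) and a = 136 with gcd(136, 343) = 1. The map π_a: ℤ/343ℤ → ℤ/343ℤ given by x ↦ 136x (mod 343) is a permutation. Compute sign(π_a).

Orbit of 207 under x↦136x: [207, 26, 106, 10, 331, 83, 312]… (length divides ord_343(136)).
Cycle lengths of π_136 on ℤ/343ℤ: [294, 42, 6, 1]; 4 cycles in total.
343 − 4 = 339 transpositions; sign(π) = (−1)^339 = -1.
The Jacobi symbol (136|343) = -1 (Zolotarev) agrees.

-1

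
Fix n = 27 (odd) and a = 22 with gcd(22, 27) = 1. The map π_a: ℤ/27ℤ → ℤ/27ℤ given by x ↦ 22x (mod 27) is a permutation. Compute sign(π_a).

Trace 25: π^k(25) = [25, 10, 4, 7, 19, 13, 16] for k=0..6.
Decompose π into cycles: lengths [9, 9, 3, 3, 1, 1, 1] (7 cycles, including the fixed point 0).
sign(π) = (−1)^{n − #cycles} = (−1)^{27−7} = (−1)^20 = +1.
The Jacobi symbol (22|27) = +1 (Zolotarev) agrees.

+1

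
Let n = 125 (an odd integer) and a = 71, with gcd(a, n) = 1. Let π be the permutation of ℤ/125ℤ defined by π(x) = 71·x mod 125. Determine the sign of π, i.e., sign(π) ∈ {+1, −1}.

+1

Trace 106: π^k(106) = [106, 26, 96, 66, 61, 81, 1] for k=0..6.
π_71 has 13 disjoint cycles with lengths [25, 25, 25, 25, 5, 5, 5, 5, 1, 1, 1, 1, 1] on {0,…,124}.
With 13 cycles on 125 points, sign = (−1)^{125−13} = +1.
Check: (71/125) = +1 by Zolotarev.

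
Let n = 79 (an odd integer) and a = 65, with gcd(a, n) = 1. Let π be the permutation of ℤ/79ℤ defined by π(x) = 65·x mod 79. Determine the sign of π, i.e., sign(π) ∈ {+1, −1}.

Orbit of 10 under x↦65x: [10, 18, 64, 52, 62, 1, 65]… (length divides ord_79(65)).
7 cycles of lengths [13, 13, 13, 13, 13, 13, 1].
With 7 cycles on 79 points, sign = (−1)^{79−7} = +1.
(65|79)_J = +1 (Zolotarev's lemma cross-check).

+1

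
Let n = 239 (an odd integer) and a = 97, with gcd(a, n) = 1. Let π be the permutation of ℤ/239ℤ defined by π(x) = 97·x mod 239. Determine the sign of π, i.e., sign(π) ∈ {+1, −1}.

Orbit of 120 under x↦97x: [120, 168, 44, 205, 48, 115, 161]… (length divides ord_239(97)).
Cycle lengths of π_97 on ℤ/239ℤ: [238, 1]; 2 cycles in total.
sign(π) = (−1)^{n − #cycles} = (−1)^{239−2} = (−1)^237 = -1.
Check: (97/239) = -1 by Zolotarev.

-1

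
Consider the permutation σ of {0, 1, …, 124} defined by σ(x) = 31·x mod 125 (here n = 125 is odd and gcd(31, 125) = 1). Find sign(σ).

Orbit of 81 under x↦31x: [81, 11, 91, 71, 76, 106, 36]… (length divides ord_125(31)).
π_31 has 13 disjoint cycles with lengths [25, 25, 25, 25, 5, 5, 5, 5, 1, 1, 1, 1, 1] on {0,…,124}.
125 − 13 = 112 transpositions; sign(π) = (−1)^112 = +1.
Via Zolotarev, sign(π_{31}) = (31|125) = +1.

+1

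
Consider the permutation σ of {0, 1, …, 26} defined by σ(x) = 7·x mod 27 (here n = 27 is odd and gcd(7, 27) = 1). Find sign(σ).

+1

Orbit of 16 under x↦7x: [16, 4, 1, 7, 22, 19, 25]… (length divides ord_27(7)).
Cycle lengths of π_7 on ℤ/27ℤ: [9, 9, 3, 3, 1, 1, 1]; 7 cycles in total.
7 cycles on 27: each ℓ→(−1)^(ℓ−1), product (−1)^20 = +1.
Check: (7/27) = +1 by Zolotarev.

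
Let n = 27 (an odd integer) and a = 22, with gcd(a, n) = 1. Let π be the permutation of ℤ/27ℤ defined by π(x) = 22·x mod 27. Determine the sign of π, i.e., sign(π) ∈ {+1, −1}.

Trace 1: π^k(1) = [1, 22, 25, 10, 4, 7, 19] for k=0..6.
Decompose π into cycles: lengths [9, 9, 3, 3, 1, 1, 1] (7 cycles, including the fixed point 0).
7 cycles on 27: each ℓ→(−1)^(ℓ−1), product (−1)^20 = +1.
Check: (22/27) = +1 by Zolotarev.

+1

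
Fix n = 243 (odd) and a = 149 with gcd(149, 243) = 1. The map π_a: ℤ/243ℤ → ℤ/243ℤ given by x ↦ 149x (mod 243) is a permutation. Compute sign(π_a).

Trace 124: π^k(124) = [124, 8, 220, 218, 163, 230, 7] for k=0..6.
Cycle lengths of π_149 on ℤ/243ℤ: [162, 54, 18, 6, 2, 1]; 6 cycles in total.
Σ(ℓ_i−1) = 243−6 = 237; sign = (−1)^237 = -1.

-1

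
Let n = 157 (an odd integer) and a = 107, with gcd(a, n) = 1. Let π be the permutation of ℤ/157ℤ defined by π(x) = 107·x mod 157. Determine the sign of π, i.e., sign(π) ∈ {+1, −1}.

Start at x=13: 13 → 135 → 1 → 107 → 145 → 129 → 144 → … (one orbit).
14 cycles of lengths [12, 12, 12, 12, 12, 12, 12, 12, 12, 12, 12, 12, 12, 1].
sign(π) = (−1)^{n − #cycles} = (−1)^{157−14} = (−1)^143 = -1.
Zolotarev: (107|157) = -1, matching the cycle-count sign.

-1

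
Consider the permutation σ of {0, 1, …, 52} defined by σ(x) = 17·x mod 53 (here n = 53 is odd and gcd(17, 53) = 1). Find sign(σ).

+1

Start at x=17: 17 → 24 → 37 → 46 → 40 → 44 → 6 → … (one orbit).
Cycle type of π: 26×2 + 1; total 3 cycles.
n − c = 53 − 3 = 50; sign = (−1)^50 = +1.
(17|53)_J = +1 (Zolotarev's lemma cross-check).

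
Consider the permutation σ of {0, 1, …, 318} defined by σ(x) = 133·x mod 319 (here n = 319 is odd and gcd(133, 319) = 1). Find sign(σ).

-1

Start at x=144: 144 → 12 → 1 → 133 → 144 (one orbit).
Decompose π into cycles: lengths [4, 4, 4, 4, 4, 4, 4, 4, 4, 4, 4, 4, 4, 4, 4, 4, 4, 4, 4, 4, 4, 4, 4, 4, 4, 4, 4, 4, 4, 4, 4, 4, 4, 4, 4, 4, 4, 4, 4, 4, 4, 4, 4, 4, 4, 4, 4, 4, 4, 4, 4, 4, 4, 4, 4, 4, 4, 4, 4, 4, 4, 4, 4, 4, 4, 4, 4, 4, 4, 4, 4, 4, 4, 4, 4, 4, 4, 1, 1, 1, 1, 1, 1, 1, 1, 1, 1, 1] (88 cycles, including the fixed point 0).
With 88 cycles on 319 points, sign = (−1)^{319−88} = -1.
The Jacobi symbol (133|319) = -1 (Zolotarev) agrees.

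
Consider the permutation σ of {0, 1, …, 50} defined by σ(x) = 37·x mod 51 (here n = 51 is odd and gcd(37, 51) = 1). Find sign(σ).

-1

Trace 22: π^k(22) = [22, 49, 28, 16, 31, 25, 7] for k=0..6.
The orbit structure of x ↦ 37x mod 51: 6 orbits of sizes [16, 16, 16, 1, 1, 1].
6 cycles on 51: each ℓ→(−1)^(ℓ−1), product (−1)^45 = -1.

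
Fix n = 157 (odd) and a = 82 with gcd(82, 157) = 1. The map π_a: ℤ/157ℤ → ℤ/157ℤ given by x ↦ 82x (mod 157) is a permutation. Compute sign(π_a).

Start at x=118: 118 → 99 → 111 → 153 → 143 → 108 → 64 → … (one orbit).
π_82 has 7 disjoint cycles with lengths [26, 26, 26, 26, 26, 26, 1] on {0,…,156}.
157 − 7 = 150 transpositions; sign(π) = (−1)^150 = +1.
Via Zolotarev, sign(π_{82}) = (82|157) = +1.

+1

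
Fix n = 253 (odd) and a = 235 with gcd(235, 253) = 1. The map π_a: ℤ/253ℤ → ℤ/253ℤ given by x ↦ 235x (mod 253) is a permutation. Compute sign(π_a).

-1

Orbit of 240 under x↦235x: [240, 234, 89, 169, 247, 108, 80]… (length divides ord_253(235)).
Decompose π into cycles: lengths [110, 110, 22, 5, 5, 1] (6 cycles, including the fixed point 0).
6 cycles on 253: each ℓ→(−1)^(ℓ−1), product (−1)^247 = -1.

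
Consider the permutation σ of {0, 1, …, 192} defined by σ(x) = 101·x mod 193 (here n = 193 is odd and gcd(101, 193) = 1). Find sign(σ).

Start at x=107: 107 → 192 → 92 → 28 → 126 → 181 → 139 → … (one orbit).
π_101 has 3 disjoint cycles with lengths [96, 96, 1] on {0,…,192}.
Σ(ℓ_i−1) = 193−3 = 190; sign = (−1)^190 = +1.
Zolotarev: (101|193) = +1, matching the cycle-count sign.

+1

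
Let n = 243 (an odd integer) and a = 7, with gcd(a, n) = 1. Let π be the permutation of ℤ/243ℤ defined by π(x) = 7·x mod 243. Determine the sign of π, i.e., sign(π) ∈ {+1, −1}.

Orbit of 208 under x↦7x: [208, 241, 229, 145, 43, 58, 163]… (length divides ord_243(7)).
Decompose π into cycles: lengths [81, 81, 27, 27, 9, 9, 3, 3, 1, 1, 1] (11 cycles, including the fixed point 0).
243 − 11 = 232 transpositions; sign(π) = (−1)^232 = +1.

+1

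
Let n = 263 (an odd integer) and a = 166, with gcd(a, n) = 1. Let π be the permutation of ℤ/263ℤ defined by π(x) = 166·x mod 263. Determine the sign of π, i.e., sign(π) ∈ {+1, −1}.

+1

Orbit of 6 under x↦166x: [6, 207, 172, 148, 109, 210, 144]… (length divides ord_263(166)).
3 cycles of lengths [131, 131, 1].
263 − 3 = 260 transpositions; sign(π) = (−1)^260 = +1.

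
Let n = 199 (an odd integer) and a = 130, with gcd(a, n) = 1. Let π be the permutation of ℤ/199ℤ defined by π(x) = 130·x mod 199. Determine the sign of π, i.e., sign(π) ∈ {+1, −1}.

Trace 177: π^k(177) = [177, 125, 131, 115, 25, 66, 23] for k=0..6.
3 cycles of lengths [99, 99, 1].
With 3 cycles on 199 points, sign = (−1)^{199−3} = +1.
Check: (130/199) = +1 by Zolotarev.

+1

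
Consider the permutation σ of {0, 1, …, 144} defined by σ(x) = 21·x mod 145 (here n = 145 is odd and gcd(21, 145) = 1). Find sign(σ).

-1

Trace 81: π^k(81) = [81, 106, 51, 56, 16, 46, 96] for k=0..6.
Cycle type of π: 28×5 + 1×5; total 10 cycles.
145 − 10 = 135 transpositions; sign(π) = (−1)^135 = -1.
Zolotarev: (21|145) = -1, matching the cycle-count sign.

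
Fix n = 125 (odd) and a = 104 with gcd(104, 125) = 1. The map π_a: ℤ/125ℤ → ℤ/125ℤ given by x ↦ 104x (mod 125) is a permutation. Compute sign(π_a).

Orbit of 49 under x↦104x: [49, 96, 109, 86, 69, 51, 54]… (length divides ord_125(104)).
Cycle lengths of π_104 on ℤ/125ℤ: [50, 50, 10, 10, 2, 2, 1]; 7 cycles in total.
With 7 cycles on 125 points, sign = (−1)^{125−7} = +1.
(104|125)_J = +1 (Zolotarev's lemma cross-check).

+1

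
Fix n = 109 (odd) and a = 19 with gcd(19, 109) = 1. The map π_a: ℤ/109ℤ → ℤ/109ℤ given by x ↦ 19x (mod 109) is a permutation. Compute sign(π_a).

-1

Orbit of 4 under x↦19x: [4, 76, 27, 77, 46, 2, 38]… (length divides ord_109(19)).
π_19 has 4 disjoint cycles with lengths [36, 36, 36, 1] on {0,…,108}.
4 cycles on 109: each ℓ→(−1)^(ℓ−1), product (−1)^105 = -1.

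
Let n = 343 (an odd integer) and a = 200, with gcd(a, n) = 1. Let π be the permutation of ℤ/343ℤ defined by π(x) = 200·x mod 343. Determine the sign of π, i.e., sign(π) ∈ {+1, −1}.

Trace 331: π^k(331) = [331, 1, 200, 212, 211, 11, 142] for k=0..6.
Decompose π into cycles: lengths [147, 147, 21, 21, 3, 3, 1] (7 cycles, including the fixed point 0).
sign(π) = (−1)^{n − #cycles} = (−1)^{343−7} = (−1)^336 = +1.

+1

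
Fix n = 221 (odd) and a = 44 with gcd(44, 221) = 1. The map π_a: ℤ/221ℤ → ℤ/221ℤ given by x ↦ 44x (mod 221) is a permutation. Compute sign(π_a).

Start at x=44: 44 → 168 → 99 → 157 → 57 → 77 → 73 → … (one orbit).
Cycle type of π: 16×13 + 4×3 + 1; total 17 cycles.
sign(π) = (−1)^{n − #cycles} = (−1)^{221−17} = (−1)^204 = +1.
Via Zolotarev, sign(π_{44}) = (44|221) = +1.

+1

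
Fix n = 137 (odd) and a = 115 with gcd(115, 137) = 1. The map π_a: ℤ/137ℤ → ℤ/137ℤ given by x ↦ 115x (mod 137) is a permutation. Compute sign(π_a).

Orbit of 50 under x↦115x: [50, 133, 88, 119, 122, 56, 1]… (length divides ord_137(115)).
Cycle type of π: 17×8 + 1; total 9 cycles.
9 cycles on 137: each ℓ→(−1)^(ℓ−1), product (−1)^128 = +1.

+1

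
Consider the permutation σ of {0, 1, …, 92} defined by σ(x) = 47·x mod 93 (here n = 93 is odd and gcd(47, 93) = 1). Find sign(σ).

Start at x=70: 70 → 35 → 64 → 32 → 16 → 8 → 4 → … (one orbit).
Cycle lengths of π_47 on ℤ/93ℤ: [10, 10, 10, 10, 10, 10, 5, 5, 5, 5, 5, 5, 2, 1]; 14 cycles in total.
14 cycles on 93: each ℓ→(−1)^(ℓ−1), product (−1)^79 = -1.
Check: (47/93) = -1 by Zolotarev.

-1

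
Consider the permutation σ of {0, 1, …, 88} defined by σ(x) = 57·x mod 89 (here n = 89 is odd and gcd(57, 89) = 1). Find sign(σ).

+1

Orbit of 16 under x↦57x: [16, 22, 8, 11, 4, 50, 2]… (length divides ord_89(57)).
Cycle lengths of π_57 on ℤ/89ℤ: [22, 22, 22, 22, 1]; 5 cycles in total.
n − c = 89 − 5 = 84; sign = (−1)^84 = +1.
The Jacobi symbol (57|89) = +1 (Zolotarev) agrees.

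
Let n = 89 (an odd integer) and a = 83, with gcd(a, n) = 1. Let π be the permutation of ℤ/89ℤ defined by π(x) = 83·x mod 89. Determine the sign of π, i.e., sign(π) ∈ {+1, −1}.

-1

Start at x=31: 31 → 81 → 48 → 68 → 37 → 45 → 86 → … (one orbit).
Decompose π into cycles: lengths [88, 1] (2 cycles, including the fixed point 0).
With 2 cycles on 89 points, sign = (−1)^{89−2} = -1.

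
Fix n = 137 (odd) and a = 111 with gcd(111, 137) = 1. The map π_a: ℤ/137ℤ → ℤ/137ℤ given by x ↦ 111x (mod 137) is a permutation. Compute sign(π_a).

Trace 86: π^k(86) = [86, 93, 48, 122, 116, 135, 52] for k=0..6.
π_111 has 2 disjoint cycles with lengths [136, 1] on {0,…,136}.
n − c = 137 − 2 = 135; sign = (−1)^135 = -1.
Zolotarev: (111|137) = -1, matching the cycle-count sign.

-1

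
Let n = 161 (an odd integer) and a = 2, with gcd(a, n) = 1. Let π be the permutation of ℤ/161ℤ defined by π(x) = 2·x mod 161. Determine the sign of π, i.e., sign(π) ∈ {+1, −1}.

+1

Start at x=85: 85 → 9 → 18 → 36 → 72 → 144 → 127 → … (one orbit).
Cycle type of π: 33×4 + 11×2 + 3×2 + 1; total 9 cycles.
161 − 9 = 152 transpositions; sign(π) = (−1)^152 = +1.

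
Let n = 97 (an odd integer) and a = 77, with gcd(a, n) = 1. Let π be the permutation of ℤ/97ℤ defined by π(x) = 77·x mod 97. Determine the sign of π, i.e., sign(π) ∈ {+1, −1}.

-1

Orbit of 67 under x↦77x: [67, 18, 28, 22, 45, 70, 55]… (length divides ord_97(77)).
4 cycles of lengths [32, 32, 32, 1].
With 4 cycles on 97 points, sign = (−1)^{97−4} = -1.
Via Zolotarev, sign(π_{77}) = (77|97) = -1.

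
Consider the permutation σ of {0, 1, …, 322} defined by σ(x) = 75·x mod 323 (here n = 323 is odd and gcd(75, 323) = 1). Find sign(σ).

Trace 172: π^k(172) = [172, 303, 115, 227, 229, 56, 1] for k=0..6.
The orbit structure of x ↦ 75x mod 323: 29 orbits of sizes [16, 16, 16, 16, 16, 16, 16, 16, 16, 16, 16, 16, 16, 16, 16, 16, 16, 16, 16, 2, 2, 2, 2, 2, 2, 2, 2, 2, 1].
29 cycles on 323: each ℓ→(−1)^(ℓ−1), product (−1)^294 = +1.
(75|323)_J = +1 (Zolotarev's lemma cross-check).

+1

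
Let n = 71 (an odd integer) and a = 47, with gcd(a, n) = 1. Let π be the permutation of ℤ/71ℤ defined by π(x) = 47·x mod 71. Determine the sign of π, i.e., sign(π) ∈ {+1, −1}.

-1

Orbit of 57 under x↦47x: [57, 52, 30, 61, 27, 62, 3]… (length divides ord_71(47)).
2 cycles of lengths [70, 1].
With 2 cycles on 71 points, sign = (−1)^{71−2} = -1.
Via Zolotarev, sign(π_{47}) = (47|71) = -1.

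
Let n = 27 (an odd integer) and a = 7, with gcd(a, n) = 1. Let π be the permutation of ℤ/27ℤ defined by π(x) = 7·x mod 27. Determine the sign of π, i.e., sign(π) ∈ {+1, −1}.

+1

Trace 4: π^k(4) = [4, 1, 7, 22, 19, 25, 13] for k=0..6.
Decompose π into cycles: lengths [9, 9, 3, 3, 1, 1, 1] (7 cycles, including the fixed point 0).
sign(π) = (−1)^{n − #cycles} = (−1)^{27−7} = (−1)^20 = +1.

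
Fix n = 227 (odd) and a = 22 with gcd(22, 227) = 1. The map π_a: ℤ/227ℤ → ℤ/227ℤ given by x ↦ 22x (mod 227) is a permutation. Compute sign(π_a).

Orbit of 44 under x↦22x: [44, 60, 185, 211, 102, 201, 109]… (length divides ord_227(22)).
2 cycles of lengths [226, 1].
Σ(ℓ_i−1) = 227−2 = 225; sign = (−1)^225 = -1.

-1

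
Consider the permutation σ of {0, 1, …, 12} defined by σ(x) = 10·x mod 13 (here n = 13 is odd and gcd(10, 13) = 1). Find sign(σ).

+1

Start at x=3: 3 → 4 → 1 → 10 → 9 → 12 → 3 (one orbit).
Cycle type of π: 6×2 + 1; total 3 cycles.
n − c = 13 − 3 = 10; sign = (−1)^10 = +1.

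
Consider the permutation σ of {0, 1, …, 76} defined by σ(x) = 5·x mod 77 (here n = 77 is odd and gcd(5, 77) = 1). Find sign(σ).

-1

Trace 47: π^k(47) = [47, 4, 20, 23, 38, 36, 26] for k=0..6.
The orbit structure of x ↦ 5x mod 77: 6 orbits of sizes [30, 30, 6, 5, 5, 1].
6 cycles on 77: each ℓ→(−1)^(ℓ−1), product (−1)^71 = -1.
The Jacobi symbol (5|77) = -1 (Zolotarev) agrees.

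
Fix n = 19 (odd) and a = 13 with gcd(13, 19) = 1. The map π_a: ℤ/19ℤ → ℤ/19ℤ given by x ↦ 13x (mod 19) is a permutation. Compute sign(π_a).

-1

Trace 7: π^k(7) = [7, 15, 5, 8, 9, 3, 1] for k=0..6.
2 cycles of lengths [18, 1].
19 − 2 = 17 transpositions; sign(π) = (−1)^17 = -1.
Zolotarev: (13|19) = -1, matching the cycle-count sign.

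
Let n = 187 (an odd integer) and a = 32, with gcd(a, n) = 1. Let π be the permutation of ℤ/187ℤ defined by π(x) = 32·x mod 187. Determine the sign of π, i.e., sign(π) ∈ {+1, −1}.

Orbit of 43 under x↦32x: [43, 67, 87, 166, 76, 1, 32]… (length divides ord_187(32)).
Decompose π into cycles: lengths [8, 8, 8, 8, 8, 8, 8, 8, 8, 8, 8, 8, 8, 8, 8, 8, 8, 8, 8, 8, 8, 8, 2, 2, 2, 2, 2, 1] (28 cycles, including the fixed point 0).
sign(π) = (−1)^{n − #cycles} = (−1)^{187−28} = (−1)^159 = -1.

-1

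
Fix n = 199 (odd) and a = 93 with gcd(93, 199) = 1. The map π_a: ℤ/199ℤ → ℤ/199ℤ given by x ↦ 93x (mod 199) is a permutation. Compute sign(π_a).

-1

Orbit of 198 under x↦93x: [198, 106, 107, 1, 93, 92]… (length divides ord_199(93)).
Cycle lengths of π_93 on ℤ/199ℤ: [6, 6, 6, 6, 6, 6, 6, 6, 6, 6, 6, 6, 6, 6, 6, 6, 6, 6, 6, 6, 6, 6, 6, 6, 6, 6, 6, 6, 6, 6, 6, 6, 6, 1]; 34 cycles in total.
With 34 cycles on 199 points, sign = (−1)^{199−34} = -1.
Zolotarev: (93|199) = -1, matching the cycle-count sign.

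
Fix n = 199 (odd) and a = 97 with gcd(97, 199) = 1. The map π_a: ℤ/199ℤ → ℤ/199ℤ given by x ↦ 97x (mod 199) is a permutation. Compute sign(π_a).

-1

Orbit of 198 under x↦97x: [198, 102, 143, 140, 48, 79, 101]… (length divides ord_199(97)).
Decompose π into cycles: lengths [198, 1] (2 cycles, including the fixed point 0).
2 cycles on 199: each ℓ→(−1)^(ℓ−1), product (−1)^197 = -1.
The Jacobi symbol (97|199) = -1 (Zolotarev) agrees.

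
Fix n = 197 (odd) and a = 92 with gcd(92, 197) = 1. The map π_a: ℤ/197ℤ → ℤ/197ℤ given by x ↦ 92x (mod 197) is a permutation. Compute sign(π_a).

Orbit of 61 under x↦92x: [61, 96, 164, 116, 34, 173, 156]… (length divides ord_197(92)).
3 cycles of lengths [98, 98, 1].
Σ(ℓ_i−1) = 197−3 = 194; sign = (−1)^194 = +1.
The Jacobi symbol (92|197) = +1 (Zolotarev) agrees.

+1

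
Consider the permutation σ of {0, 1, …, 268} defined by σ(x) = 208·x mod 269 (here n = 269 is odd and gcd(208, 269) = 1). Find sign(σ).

Start at x=34: 34 → 78 → 84 → 256 → 255 → 47 → 92 → … (one orbit).
Decompose π into cycles: lengths [134, 134, 1] (3 cycles, including the fixed point 0).
269 − 3 = 266 transpositions; sign(π) = (−1)^266 = +1.
Via Zolotarev, sign(π_{208}) = (208|269) = +1.

+1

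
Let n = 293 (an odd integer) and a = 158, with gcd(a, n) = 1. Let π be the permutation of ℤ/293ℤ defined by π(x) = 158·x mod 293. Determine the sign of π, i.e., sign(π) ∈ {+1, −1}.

+1

Start at x=277: 277 → 109 → 228 → 278 → 267 → 287 → 224 → … (one orbit).
Cycle lengths of π_158 on ℤ/293ℤ: [146, 146, 1]; 3 cycles in total.
n − c = 293 − 3 = 290; sign = (−1)^290 = +1.
Via Zolotarev, sign(π_{158}) = (158|293) = +1.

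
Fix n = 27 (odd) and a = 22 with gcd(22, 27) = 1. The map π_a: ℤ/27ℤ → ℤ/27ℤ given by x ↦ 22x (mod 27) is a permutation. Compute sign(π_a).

Trace 10: π^k(10) = [10, 4, 7, 19, 13, 16, 1] for k=0..6.
Cycle type of π: 9×2 + 3×2 + 1×3; total 7 cycles.
7 cycles on 27: each ℓ→(−1)^(ℓ−1), product (−1)^20 = +1.
Zolotarev: (22|27) = +1, matching the cycle-count sign.

+1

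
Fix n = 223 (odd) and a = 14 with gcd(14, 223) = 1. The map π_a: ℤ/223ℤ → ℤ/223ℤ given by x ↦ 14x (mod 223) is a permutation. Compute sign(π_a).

+1

Start at x=32: 32 → 2 → 28 → 169 → 136 → 120 → 119 → … (one orbit).
The orbit structure of x ↦ 14x mod 223: 7 orbits of sizes [37, 37, 37, 37, 37, 37, 1].
7 cycles on 223: each ℓ→(−1)^(ℓ−1), product (−1)^216 = +1.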